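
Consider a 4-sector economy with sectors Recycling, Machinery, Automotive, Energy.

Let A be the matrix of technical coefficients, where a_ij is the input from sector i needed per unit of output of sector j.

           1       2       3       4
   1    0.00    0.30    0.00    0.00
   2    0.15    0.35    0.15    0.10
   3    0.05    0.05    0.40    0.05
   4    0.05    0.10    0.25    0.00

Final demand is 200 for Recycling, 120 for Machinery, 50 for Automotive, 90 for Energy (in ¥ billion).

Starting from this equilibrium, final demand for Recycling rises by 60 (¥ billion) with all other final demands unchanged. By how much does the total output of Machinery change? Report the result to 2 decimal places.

I − A =
  [   1.00    -0.30     0.00     0.00]
  [  -0.15     0.65    -0.15    -0.10]
  [  -0.05    -0.05     0.60    -0.05]
  [  -0.05    -0.10    -0.25     1.00]
Compute the cofactors C_ij = (−1)^(i+j)·(3×3 minor ij) of I−A; the adjugate is their transpose:
adj(I−A) = Cᵀ =
  [ 0.366375   0.176250   0.052500   0.020250]
  [ 0.100250   0.587500   0.175000   0.067500]
  [ 0.042125   0.070750   0.593500   0.036750]
  [ 0.038875   0.085250   0.168500   0.353250]
det(I−A) = Σ_j (I−A)_1j·C_1j = (1.00)(0.366375) + (-0.30)(0.100250) + (0.00)(0.042125) + (0.00)(0.038875) = 0.3363
(I − A)⁻¹ = adj(I−A) / det(I−A) ≈
  [   1.0894     0.5241     0.1561     0.0602]
  [   0.2981     1.7470     0.5204     0.2007]
  [   0.1253     0.2104     1.7648     0.1093]
  [   0.1156     0.2535     0.5010     1.0504]
Δx = (I − A)⁻¹ Δd with Δd having +60 in the Recycling component and 0 elsewhere.
So Δx_2 = L_21 · (+60), where L_21 = adj(I−A)_21 / det(I−A) = 0.100250 / 0.3363.
Δx_2 = 0.100250 × (+60) / 0.3363 = 6.015 / 0.3363 ≈ 17.89.

Δx_2 = 17.89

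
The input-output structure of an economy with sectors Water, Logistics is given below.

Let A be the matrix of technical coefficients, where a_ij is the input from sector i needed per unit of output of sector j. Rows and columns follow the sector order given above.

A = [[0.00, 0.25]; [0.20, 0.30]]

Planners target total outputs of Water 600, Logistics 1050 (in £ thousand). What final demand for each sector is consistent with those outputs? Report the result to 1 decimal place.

I − A =
  [   1.00    -0.25]
  [  -0.20     0.70]
d = (I − A) x:
  d_W = (+1.00)·600 + (-0.25)·1050 = 337.5
  d_L = (-0.20)·600 + (+0.70)·1050 = 615.0

d_W = 337.5, d_L = 615.0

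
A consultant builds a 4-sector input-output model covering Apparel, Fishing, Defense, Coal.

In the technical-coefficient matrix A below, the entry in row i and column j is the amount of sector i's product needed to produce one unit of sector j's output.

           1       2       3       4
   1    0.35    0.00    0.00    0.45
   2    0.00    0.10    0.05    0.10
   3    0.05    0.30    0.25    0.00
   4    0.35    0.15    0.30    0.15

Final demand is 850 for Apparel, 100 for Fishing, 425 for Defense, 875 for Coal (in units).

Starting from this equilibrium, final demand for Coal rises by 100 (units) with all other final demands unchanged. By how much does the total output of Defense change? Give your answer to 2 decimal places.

I − A =
  [   0.65     0.00     0.00    -0.45]
  [   0.00     0.90    -0.05    -0.10]
  [  -0.05    -0.30     0.75     0.00]
  [  -0.35    -0.15    -0.30     0.85]
Compute the cofactors C_ij = (−1)^(i+j)·(3×3 minor ij) of I−A; the adjugate is their transpose:
adj(I−A) = Cᵀ =
  [ 0.540750   0.091125   0.124875   0.297000]
  [ 0.029875   0.289500   0.039250   0.049875]
  [ 0.048000   0.121875   0.345750   0.039750]
  [ 0.244875   0.131625   0.180375   0.429000]
det(I−A) = Σ_j (I−A)_1j·C_1j = (0.65)(0.540750) + (0.00)(0.029875) + (0.00)(0.048000) + (-0.45)(0.244875) = 0.24129375
(I − A)⁻¹ = adj(I−A) / det(I−A) ≈
  [   2.2410     0.3777     0.5175     1.2309]
  [   0.1238     1.1998     0.1627     0.2067]
  [   0.1989     0.5051     1.4329     0.1647]
  [   1.0148     0.5455     0.7475     1.7779]
Δx = (I − A)⁻¹ Δd with Δd having +100 in the Coal component and 0 elsewhere.
So Δx_3 = L_34 · (+100), where L_34 = adj(I−A)_34 / det(I−A) = 0.039750 / 0.24129375.
Δx_3 = 0.039750 × (+100) / 0.24129375 = 3.975 / 0.24129375 ≈ 16.47.

Δx_3 = 16.47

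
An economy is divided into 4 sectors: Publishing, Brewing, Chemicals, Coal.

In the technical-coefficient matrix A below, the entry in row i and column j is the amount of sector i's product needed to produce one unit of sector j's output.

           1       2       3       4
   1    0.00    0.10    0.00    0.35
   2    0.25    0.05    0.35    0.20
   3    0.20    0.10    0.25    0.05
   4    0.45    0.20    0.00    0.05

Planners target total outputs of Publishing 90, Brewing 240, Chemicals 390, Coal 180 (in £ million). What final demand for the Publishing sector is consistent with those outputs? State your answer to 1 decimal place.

d_1 = 3.0

I − A =
  [   1.00    -0.10     0.00    -0.35]
  [  -0.25     0.95    -0.35    -0.20]
  [  -0.20    -0.10     0.75    -0.05]
  [  -0.45    -0.20     0.00     0.95]
d = (I − A) x:
  d_1 = (+1.00)·90 + (-0.10)·240 + (+0.00)·390 + (-0.35)·180 = 3.0
  d_2 = (-0.25)·90 + (+0.95)·240 + (-0.35)·390 + (-0.20)·180 = 33.0
  d_3 = (-0.20)·90 + (-0.10)·240 + (+0.75)·390 + (-0.05)·180 = 241.5
  d_4 = (-0.45)·90 + (-0.20)·240 + (+0.00)·390 + (+0.95)·180 = 82.5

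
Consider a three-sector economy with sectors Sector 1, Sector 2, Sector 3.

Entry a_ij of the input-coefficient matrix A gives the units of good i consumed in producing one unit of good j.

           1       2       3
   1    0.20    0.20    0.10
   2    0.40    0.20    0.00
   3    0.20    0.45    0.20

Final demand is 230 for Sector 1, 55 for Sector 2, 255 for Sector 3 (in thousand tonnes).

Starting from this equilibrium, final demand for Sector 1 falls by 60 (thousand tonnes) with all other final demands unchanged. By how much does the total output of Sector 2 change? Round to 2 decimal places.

Δx_2 = -46.38

I − A =
  [   0.80    -0.20    -0.10]
  [  -0.40     0.80     0.00]
  [  -0.20    -0.45     0.80]
Cofactors of I−A, C_ij = (−1)^(i+j)·(minor ij) (rows/columns in the sector order above):
  C_11 = (0.80)(0.80) − (0.00)(-0.45) = 0.6400
  C_12 = −[(-0.40)(0.80) − (0.00)(-0.20)] = 0.3200
  C_13 = (-0.40)(-0.45) − (0.80)(-0.20) = 0.3400
  C_21 = −[(-0.20)(0.80) − (-0.10)(-0.45)] = 0.2050
  C_22 = (0.80)(0.80) − (-0.10)(-0.20) = 0.6200
  C_23 = −[(0.80)(-0.45) − (-0.20)(-0.20)] = 0.4000
  C_31 = (-0.20)(0.00) − (-0.10)(0.80) = 0.0800
  C_32 = −[(0.80)(0.00) − (-0.10)(-0.40)] = 0.0400
  C_33 = (0.80)(0.80) − (-0.20)(-0.40) = 0.5600
det(I−A) = Σ_j (I−A)_1j·C_1j = (0.80)(0.6400) + (-0.20)(0.3200) + (-0.10)(0.3400) = 0.4140
adj(I−A) = Cᵀ =
  [ 0.6400   0.2050   0.0800]
  [ 0.3200   0.6200   0.0400]
  [ 0.3400   0.4000   0.5600]
(I − A)⁻¹ = adj(I−A) / det(I−A) ≈
  [   1.5459     0.4952     0.1932]
  [   0.7729     1.4976     0.0966]
  [   0.8213     0.9662     1.3527]
Δx = (I − A)⁻¹ Δd with Δd having -60 in the Sector 1 component and 0 elsewhere.
So Δx_2 = L_21 · (-60), where L_21 = adj(I−A)_21 / det(I−A) = 0.3200 / 0.4140.
Δx_2 = 0.3200 × (-60) / 0.4140 = -19.20 / 0.4140 ≈ -46.38.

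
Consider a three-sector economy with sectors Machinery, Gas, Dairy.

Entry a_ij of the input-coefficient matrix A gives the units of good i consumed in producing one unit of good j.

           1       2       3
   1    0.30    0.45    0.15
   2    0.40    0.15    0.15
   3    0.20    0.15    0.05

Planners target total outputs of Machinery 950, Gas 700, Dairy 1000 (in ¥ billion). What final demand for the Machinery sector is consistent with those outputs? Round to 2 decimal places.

d_1 = 200.00

I − A =
  [   0.70    -0.45    -0.15]
  [  -0.40     0.85    -0.15]
  [  -0.20    -0.15     0.95]
d = (I − A) x:
  d_1 = (+0.70)·950 + (-0.45)·700 + (-0.15)·1000 = 200.00
  d_2 = (-0.40)·950 + (+0.85)·700 + (-0.15)·1000 = 65.00
  d_3 = (-0.20)·950 + (-0.15)·700 + (+0.95)·1000 = 655.00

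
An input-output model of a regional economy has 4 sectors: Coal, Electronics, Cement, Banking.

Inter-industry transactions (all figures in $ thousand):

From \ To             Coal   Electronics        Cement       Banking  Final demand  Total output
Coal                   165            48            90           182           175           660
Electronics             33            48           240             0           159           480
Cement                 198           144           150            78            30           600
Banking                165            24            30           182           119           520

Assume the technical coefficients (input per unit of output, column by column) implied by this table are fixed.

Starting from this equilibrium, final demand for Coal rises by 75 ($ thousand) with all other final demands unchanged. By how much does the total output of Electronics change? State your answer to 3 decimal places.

Δx_2 = 54.054

Technical coefficients a_ij = z_ij / X_j:
  a_11 = 165/660 = 0.25, a_21 = 33/660 = 0.05, a_31 = 198/660 = 0.30, a_41 = 165/660 = 0.25
  a_12 = 48/480 = 0.10, a_22 = 48/480 = 0.10, a_32 = 144/480 = 0.30, a_42 = 24/480 = 0.05
  a_13 = 90/600 = 0.15, a_23 = 240/600 = 0.40, a_33 = 150/600 = 0.25, a_43 = 30/600 = 0.05
  a_14 = 182/520 = 0.35, a_24 = 0/520 = 0.00, a_34 = 78/520 = 0.15, a_44 = 182/520 = 0.35
I − A =
  [   0.75    -0.10    -0.15    -0.35]
  [  -0.05     0.90    -0.40     0.00]
  [  -0.30    -0.30     0.75    -0.15]
  [  -0.25    -0.05    -0.05     0.65]
Compute the cofactors C_ij = (−1)^(i+j)·(3×3 minor ij) of I−A; the adjugate is their transpose:
adj(I−A) = Cᵀ =
  [ 0.351000   0.096750   0.136500   0.220500]
  [ 0.117000   0.254250   0.165750   0.101250]
  [ 0.219375   0.154125   0.355875   0.200250]
  [ 0.160875   0.068625   0.092625   0.357750]
det(I−A) = Σ_j (I−A)_1j·C_1j = (0.75)(0.351000) + (-0.10)(0.117000) + (-0.15)(0.219375) + (-0.35)(0.160875) = 0.1623375
(I − A)⁻¹ = adj(I−A) / det(I−A) ≈
  [   2.1622     0.5960     0.8408     1.3583]
  [   0.7207     1.5662     1.0210     0.6237]
  [   1.3514     0.9494     2.1922     1.2335]
  [   0.9910     0.4227     0.5706     2.2037]
Δx = (I − A)⁻¹ Δd with Δd having +75 in the Coal component and 0 elsewhere.
So Δx_2 = L_21 · (+75), where L_21 = adj(I−A)_21 / det(I−A) = 0.117000 / 0.1623375.
Δx_2 = 0.117000 × (+75) / 0.1623375 = 8.775 / 0.1623375 ≈ 54.054.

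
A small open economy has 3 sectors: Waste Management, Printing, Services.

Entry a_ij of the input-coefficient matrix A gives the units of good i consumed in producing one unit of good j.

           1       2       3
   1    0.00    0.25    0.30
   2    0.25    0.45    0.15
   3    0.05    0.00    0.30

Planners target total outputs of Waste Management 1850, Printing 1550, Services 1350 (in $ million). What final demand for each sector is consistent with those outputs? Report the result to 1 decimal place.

d_1 = 1057.5, d_2 = 187.5, d_3 = 852.5

I − A =
  [   1.00    -0.25    -0.30]
  [  -0.25     0.55    -0.15]
  [  -0.05     0.00     0.70]
d = (I − A) x:
  d_1 = (+1.00)·1850 + (-0.25)·1550 + (-0.30)·1350 = 1057.5
  d_2 = (-0.25)·1850 + (+0.55)·1550 + (-0.15)·1350 = 187.5
  d_3 = (-0.05)·1850 + (+0.00)·1550 + (+0.70)·1350 = 852.5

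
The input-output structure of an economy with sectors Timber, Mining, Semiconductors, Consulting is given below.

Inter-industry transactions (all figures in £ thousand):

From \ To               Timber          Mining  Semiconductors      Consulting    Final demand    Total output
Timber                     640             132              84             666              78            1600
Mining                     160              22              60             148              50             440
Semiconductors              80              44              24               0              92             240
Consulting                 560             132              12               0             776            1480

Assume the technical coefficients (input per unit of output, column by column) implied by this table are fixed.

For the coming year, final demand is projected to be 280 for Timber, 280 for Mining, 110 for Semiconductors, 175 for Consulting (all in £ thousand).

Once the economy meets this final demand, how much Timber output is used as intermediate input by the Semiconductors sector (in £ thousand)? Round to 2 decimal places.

Technical coefficients a_ij = z_ij / X_j:
  a_11 = 640/1600 = 0.40, a_21 = 160/1600 = 0.10, a_31 = 80/1600 = 0.05, a_41 = 560/1600 = 0.35
  a_12 = 132/440 = 0.30, a_22 = 22/440 = 0.05, a_32 = 44/440 = 0.10, a_42 = 132/440 = 0.30
  a_13 = 84/240 = 0.35, a_23 = 60/240 = 0.25, a_33 = 24/240 = 0.10, a_43 = 12/240 = 0.05
  a_14 = 666/1480 = 0.45, a_24 = 148/1480 = 0.10, a_34 = 0/1480 = 0.00, a_44 = 0/1480 = 0.00
I − A =
  [   0.60    -0.30    -0.35    -0.45]
  [  -0.10     0.95    -0.25    -0.10]
  [  -0.05    -0.10     0.90     0.00]
  [  -0.35    -0.30    -0.05     1.00]
Compute the cofactors C_ij = (−1)^(i+j)·(3×3 minor ij) of I−A; the adjugate is their transpose:
adj(I−A) = Cᵀ =
  [ 0.802500   0.428750   0.453625   0.404000]
  [ 0.134250   0.379625   0.163125   0.098375]
  [ 0.059500   0.066000   0.348375   0.033375]
  [ 0.324125   0.267250   0.225125   0.447125]
det(I−A) = Σ_j (I−A)_1j·C_1j = (0.60)(0.802500) + (-0.30)(0.134250) + (-0.35)(0.059500) + (-0.45)(0.324125) = 0.27454375
(I − A)⁻¹ = adj(I−A) / det(I−A) ≈
  [   2.9230     1.5617     1.6523     1.4715]
  [   0.4890     1.3827     0.5942     0.3583]
  [   0.2167     0.2404     1.2689     0.1216]
  [   1.1806     0.9734     0.8200     1.6286]
First solve x = (I − A)⁻¹ d = adj(I−A)·d / det(I−A); in particular x_3 = (0.059500·280 + 0.066000·280 + 0.348375·110 + 0.033375·175) / 0.27454375 = 79.301875 / 0.27454375 ≈ 288.8497.
Intermediate flow from 1 to 3: z_13 = a_13 · x_3 = 0.35 × 79.301875 / 0.27454375 = 27.75565625 / 0.27454375 ≈ 101.10.

z_13 = 101.10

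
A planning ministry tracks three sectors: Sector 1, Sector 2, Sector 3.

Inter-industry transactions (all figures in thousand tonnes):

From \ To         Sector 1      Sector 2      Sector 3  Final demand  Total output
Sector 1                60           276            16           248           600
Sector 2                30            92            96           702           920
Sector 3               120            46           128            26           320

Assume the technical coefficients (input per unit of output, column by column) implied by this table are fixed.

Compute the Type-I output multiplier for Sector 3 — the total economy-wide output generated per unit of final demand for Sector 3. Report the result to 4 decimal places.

Technical coefficients a_ij = z_ij / X_j:
  a_11 = 60/600 = 0.10, a_21 = 30/600 = 0.05, a_31 = 120/600 = 0.20
  a_12 = 276/920 = 0.30, a_22 = 92/920 = 0.10, a_32 = 46/920 = 0.05
  a_13 = 16/320 = 0.05, a_23 = 96/320 = 0.30, a_33 = 128/320 = 0.40
I − A =
  [   0.90    -0.30    -0.05]
  [  -0.05     0.90    -0.30]
  [  -0.20    -0.05     0.60]
Cofactors of I−A, C_ij = (−1)^(i+j)·(minor ij) (rows/columns in the sector order above):
  C_11 = (0.90)(0.60) − (-0.30)(-0.05) = 0.5250
  C_12 = −[(-0.05)(0.60) − (-0.30)(-0.20)] = 0.0900
  C_13 = (-0.05)(-0.05) − (0.90)(-0.20) = 0.1825
  C_21 = −[(-0.30)(0.60) − (-0.05)(-0.05)] = 0.1825
  C_22 = (0.90)(0.60) − (-0.05)(-0.20) = 0.5300
  C_23 = −[(0.90)(-0.05) − (-0.30)(-0.20)] = 0.1050
  C_31 = (-0.30)(-0.30) − (-0.05)(0.90) = 0.1350
  C_32 = −[(0.90)(-0.30) − (-0.05)(-0.05)] = 0.2725
  C_33 = (0.90)(0.90) − (-0.30)(-0.05) = 0.7950
det(I−A) = Σ_j (I−A)_1j·C_1j = (0.90)(0.5250) + (-0.30)(0.0900) + (-0.05)(0.1825) = 0.436375
adj(I−A) = Cᵀ =
  [ 0.5250   0.1825   0.1350]
  [ 0.0900   0.5300   0.2725]
  [ 0.1825   0.1050   0.7950]
(I − A)⁻¹ = adj(I−A) / det(I−A) ≈
  [   1.20309     0.41822     0.30937]
  [   0.20624     1.21455     0.62446]
  [   0.41822     0.24062     1.82183]
The output multiplier for sector j is the column-j sum of the Leontief inverse (I − A)⁻¹ = adj(I−A) / det(I−A).
Column 3 of adj(I−A): (0.1350, 0.2725, 0.7950); det(I−A) = 0.436375.
m_3 = (0.1350 + 0.2725 + 0.7950) / 0.436375 = 1.2025 / 0.436375 ≈ 2.7557.

m_3 = 2.7557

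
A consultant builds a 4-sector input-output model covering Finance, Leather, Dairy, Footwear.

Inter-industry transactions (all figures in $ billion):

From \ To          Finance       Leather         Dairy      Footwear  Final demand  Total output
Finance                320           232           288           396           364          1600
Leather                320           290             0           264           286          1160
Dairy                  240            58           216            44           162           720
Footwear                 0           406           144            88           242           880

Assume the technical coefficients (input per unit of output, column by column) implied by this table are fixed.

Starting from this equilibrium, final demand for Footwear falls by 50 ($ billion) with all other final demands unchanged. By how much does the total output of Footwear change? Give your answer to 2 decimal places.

Δx_4 = -80.92

Technical coefficients a_ij = z_ij / X_j:
  a_11 = 320/1600 = 0.20, a_21 = 320/1600 = 0.20, a_31 = 240/1600 = 0.15, a_41 = 0/1600 = 0.00
  a_12 = 232/1160 = 0.20, a_22 = 290/1160 = 0.25, a_32 = 58/1160 = 0.05, a_42 = 406/1160 = 0.35
  a_13 = 288/720 = 0.40, a_23 = 0/720 = 0.00, a_33 = 216/720 = 0.30, a_43 = 144/720 = 0.20
  a_14 = 396/880 = 0.45, a_24 = 264/880 = 0.30, a_34 = 44/880 = 0.05, a_44 = 88/880 = 0.10
I − A =
  [   0.80    -0.20    -0.40    -0.45]
  [  -0.20     0.75     0.00    -0.30]
  [  -0.15    -0.05     0.70    -0.05]
  [   0.00    -0.35    -0.20     0.90]
Compute the cofactors C_ij = (−1)^(i+j)·(3×3 minor ij) of I−A; the adjugate is their transpose:
adj(I−A) = Cᵀ =
  [ 0.388500   0.263750   0.307500   0.299250]
  [ 0.133000   0.428500   0.138000   0.217000]
  [ 0.098000   0.100625   0.388500   0.104125]
  [ 0.073500   0.189000   0.140000   0.343000]
det(I−A) = Σ_j (I−A)_1j·C_1j = (0.80)(0.388500) + (-0.20)(0.133000) + (-0.40)(0.098000) + (-0.45)(0.073500) = 0.211925
(I − A)⁻¹ = adj(I−A) / det(I−A) ≈
  [   1.8332     1.2445     1.4510     1.4121]
  [   0.6276     2.0219     0.6512     1.0239]
  [   0.4624     0.4748     1.8332     0.4913]
  [   0.3468     0.8918     0.6606     1.6185]
Δx = (I − A)⁻¹ Δd with Δd having -50 in the Footwear component and 0 elsewhere.
So Δx_4 = L_44 · (-50), where L_44 = adj(I−A)_44 / det(I−A) = 0.343000 / 0.211925.
Δx_4 = 0.343000 × (-50) / 0.211925 = -17.15 / 0.211925 ≈ -80.92.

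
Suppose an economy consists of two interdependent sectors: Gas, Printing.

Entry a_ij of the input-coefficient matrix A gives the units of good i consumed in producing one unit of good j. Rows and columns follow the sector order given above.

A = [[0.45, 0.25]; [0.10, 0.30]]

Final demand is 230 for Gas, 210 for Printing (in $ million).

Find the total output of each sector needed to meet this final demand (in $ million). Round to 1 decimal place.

x_1 = 593.1, x_2 = 384.7

I − A =
  [   0.55    -0.25]
  [  -0.10     0.70]
det(I−A) = (0.55)(0.70) − (-0.25)(-0.10) = 0.3600
adj(I−A) = [[0.70, 0.25], [0.10, 0.55]]
(I − A)⁻¹ = adj(I−A) / det(I−A) ≈
  [   1.9444     0.6944]
  [   0.2778     1.5278]
x = (I − A)⁻¹ d = adj(I−A)·d / det(I−A), with det(I−A) = 0.3600:
  x_1 = (0.70·230 + 0.25·210) / 0.3600 = 213.50 / 0.3600 ≈ 593.1
  x_2 = (0.10·230 + 0.55·210) / 0.3600 = 138.50 / 0.3600 ≈ 384.7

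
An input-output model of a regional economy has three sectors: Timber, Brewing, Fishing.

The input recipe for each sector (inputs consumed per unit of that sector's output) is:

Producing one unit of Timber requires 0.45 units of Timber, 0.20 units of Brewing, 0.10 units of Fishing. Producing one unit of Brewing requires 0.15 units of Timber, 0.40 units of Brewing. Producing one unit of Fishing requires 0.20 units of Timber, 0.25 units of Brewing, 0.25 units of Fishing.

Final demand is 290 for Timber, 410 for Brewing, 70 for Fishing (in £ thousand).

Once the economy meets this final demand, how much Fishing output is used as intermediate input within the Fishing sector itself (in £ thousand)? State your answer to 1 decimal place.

I − A =
  [   0.55    -0.15    -0.20]
  [  -0.20     0.60    -0.25]
  [  -0.10     0.00     0.75]
Cofactors of I−A, C_ij = (−1)^(i+j)·(minor ij) (rows/columns in the sector order above):
  C_11 = (0.60)(0.75) − (-0.25)(0.00) = 0.4500
  C_12 = −[(-0.20)(0.75) − (-0.25)(-0.10)] = 0.1750
  C_13 = (-0.20)(0.00) − (0.60)(-0.10) = 0.0600
  C_21 = −[(-0.15)(0.75) − (-0.20)(0.00)] = 0.1125
  C_22 = (0.55)(0.75) − (-0.20)(-0.10) = 0.3925
  C_23 = −[(0.55)(0.00) − (-0.15)(-0.10)] = 0.0150
  C_31 = (-0.15)(-0.25) − (-0.20)(0.60) = 0.1575
  C_32 = −[(0.55)(-0.25) − (-0.20)(-0.20)] = 0.1775
  C_33 = (0.55)(0.60) − (-0.15)(-0.20) = 0.3000
det(I−A) = Σ_j (I−A)_1j·C_1j = (0.55)(0.4500) + (-0.15)(0.1750) + (-0.20)(0.0600) = 0.20925
adj(I−A) = Cᵀ =
  [ 0.4500   0.1125   0.1575]
  [ 0.1750   0.3925   0.1775]
  [ 0.0600   0.0150   0.3000]
(I − A)⁻¹ = adj(I−A) / det(I−A) ≈
  [   2.1505     0.5376     0.7527]
  [   0.8363     1.8757     0.8483]
  [   0.2867     0.0717     1.4337]
First solve x = (I − A)⁻¹ d = adj(I−A)·d / det(I−A); in particular x_F = (0.0600·290 + 0.0150·410 + 0.3000·70) / 0.20925 = 44.55 / 0.20925 ≈ 212.903.
Intermediate flow from F to F: z_FF = a_FF · x_F = 0.25 × 44.55 / 0.20925 = 11.1375 / 0.20925 ≈ 53.2.

z_FF = 53.2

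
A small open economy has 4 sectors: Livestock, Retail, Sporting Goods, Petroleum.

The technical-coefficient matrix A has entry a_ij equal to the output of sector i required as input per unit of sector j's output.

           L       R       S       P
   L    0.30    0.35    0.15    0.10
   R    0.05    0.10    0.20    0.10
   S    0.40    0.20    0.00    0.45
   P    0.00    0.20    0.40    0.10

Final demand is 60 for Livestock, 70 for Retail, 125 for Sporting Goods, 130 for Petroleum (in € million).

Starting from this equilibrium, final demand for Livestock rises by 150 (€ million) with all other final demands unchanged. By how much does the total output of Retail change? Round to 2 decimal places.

I − A =
  [   0.70    -0.35    -0.15    -0.10]
  [  -0.05     0.90    -0.20    -0.10]
  [  -0.40    -0.20     1.00    -0.45]
  [   0.00    -0.20    -0.40     0.90]
Compute the cofactors C_ij = (−1)^(i+j)·(3×3 minor ij) of I−A; the adjugate is their transpose:
adj(I−A) = Cᵀ =
  [ 0.566000   0.320500   0.235500   0.216250]
  [ 0.124000   0.434000   0.162750   0.143375]
  [ 0.329500   0.323000   0.536250   0.340625]
  [ 0.174000   0.240000   0.274500   0.501000]
det(I−A) = Σ_j (I−A)_1j·C_1j = (0.70)(0.566000) + (-0.35)(0.124000) + (-0.15)(0.329500) + (-0.10)(0.174000) = 0.285975
(I − A)⁻¹ = adj(I−A) / det(I−A) ≈
  [   1.9792     1.1207     0.8235     0.7562]
  [   0.4336     1.5176     0.5691     0.5014]
  [   1.1522     1.1295     1.8752     1.1911]
  [   0.6084     0.8392     0.9599     1.7519]
Δx = (I − A)⁻¹ Δd with Δd having +150 in the Livestock component and 0 elsewhere.
So Δx_R = L_RL · (+150), where L_RL = adj(I−A)_RL / det(I−A) = 0.124000 / 0.285975.
Δx_R = 0.124000 × (+150) / 0.285975 = 18.60 / 0.285975 ≈ 65.04.

Δx_R = 65.04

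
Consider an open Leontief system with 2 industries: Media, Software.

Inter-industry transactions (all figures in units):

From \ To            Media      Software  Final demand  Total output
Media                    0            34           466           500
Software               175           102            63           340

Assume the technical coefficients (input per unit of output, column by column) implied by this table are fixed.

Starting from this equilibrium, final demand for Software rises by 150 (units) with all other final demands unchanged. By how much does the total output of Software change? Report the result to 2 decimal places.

Technical coefficients a_ij = z_ij / X_j:
  a_MM = 0/500 = 0.00, a_SM = 175/500 = 0.35
  a_MS = 34/340 = 0.10, a_SS = 102/340 = 0.30
I − A =
  [   1.00    -0.10]
  [  -0.35     0.70]
det(I−A) = (1.00)(0.70) − (-0.10)(-0.35) = 0.6650
adj(I−A) = [[0.70, 0.10], [0.35, 1.00]]
(I − A)⁻¹ = adj(I−A) / det(I−A) ≈
  [   1.0526     0.1504]
  [   0.5263     1.5038]
Δx = (I − A)⁻¹ Δd with Δd having +150 in the Software component and 0 elsewhere.
So Δx_S = L_SS · (+150), where L_SS = adj(I−A)_SS / det(I−A) = 1.00 / 0.6650.
Δx_S = 1.00 × (+150) / 0.6650 = 150.00 / 0.6650 ≈ 225.56.

Δx_S = 225.56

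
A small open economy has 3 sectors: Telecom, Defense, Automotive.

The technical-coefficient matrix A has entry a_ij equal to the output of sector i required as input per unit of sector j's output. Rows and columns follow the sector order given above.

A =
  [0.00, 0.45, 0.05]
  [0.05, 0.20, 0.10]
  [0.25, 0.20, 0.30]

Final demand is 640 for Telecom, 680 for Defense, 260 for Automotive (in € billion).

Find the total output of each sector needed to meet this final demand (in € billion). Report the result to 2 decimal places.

x_1 = 1171.54, x_2 = 1059.80, x_3 = 1092.64

I − A =
  [   1.00    -0.45    -0.05]
  [  -0.05     0.80    -0.10]
  [  -0.25    -0.20     0.70]
Cofactors of I−A, C_ij = (−1)^(i+j)·(minor ij) (rows/columns in the sector order above):
  C_11 = (0.80)(0.70) − (-0.10)(-0.20) = 0.5400
  C_12 = −[(-0.05)(0.70) − (-0.10)(-0.25)] = 0.0600
  C_13 = (-0.05)(-0.20) − (0.80)(-0.25) = 0.2100
  C_21 = −[(-0.45)(0.70) − (-0.05)(-0.20)] = 0.3250
  C_22 = (1.00)(0.70) − (-0.05)(-0.25) = 0.6875
  C_23 = −[(1.00)(-0.20) − (-0.45)(-0.25)] = 0.3125
  C_31 = (-0.45)(-0.10) − (-0.05)(0.80) = 0.0850
  C_32 = −[(1.00)(-0.10) − (-0.05)(-0.05)] = 0.1025
  C_33 = (1.00)(0.80) − (-0.45)(-0.05) = 0.7775
det(I−A) = Σ_j (I−A)_1j·C_1j = (1.00)(0.5400) + (-0.45)(0.0600) + (-0.05)(0.2100) = 0.5025
adj(I−A) = Cᵀ =
  [ 0.5400   0.3250   0.0850]
  [ 0.0600   0.6875   0.1025]
  [ 0.2100   0.3125   0.7775]
(I − A)⁻¹ = adj(I−A) / det(I−A) ≈
  [   1.0746     0.6468     0.1692]
  [   0.1194     1.3682     0.2040]
  [   0.4179     0.6219     1.5473]
x = (I − A)⁻¹ d = adj(I−A)·d / det(I−A), with det(I−A) = 0.5025:
  x_1 = (0.5400·640 + 0.3250·680 + 0.0850·260) / 0.5025 = 588.70 / 0.5025 ≈ 1171.54
  x_2 = (0.0600·640 + 0.6875·680 + 0.1025·260) / 0.5025 = 532.55 / 0.5025 ≈ 1059.80
  x_3 = (0.2100·640 + 0.3125·680 + 0.7775·260) / 0.5025 = 549.05 / 0.5025 ≈ 1092.64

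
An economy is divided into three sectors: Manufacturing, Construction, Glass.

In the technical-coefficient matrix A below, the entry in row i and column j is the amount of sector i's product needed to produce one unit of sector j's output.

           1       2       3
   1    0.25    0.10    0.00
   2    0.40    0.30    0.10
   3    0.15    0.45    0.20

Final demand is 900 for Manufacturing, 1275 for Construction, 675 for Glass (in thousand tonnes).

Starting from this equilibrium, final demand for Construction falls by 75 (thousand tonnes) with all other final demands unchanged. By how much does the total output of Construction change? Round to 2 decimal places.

Δx_2 = -127.57

I − A =
  [   0.75    -0.10     0.00]
  [  -0.40     0.70    -0.10]
  [  -0.15    -0.45     0.80]
Cofactors of I−A, C_ij = (−1)^(i+j)·(minor ij) (rows/columns in the sector order above):
  C_11 = (0.70)(0.80) − (-0.10)(-0.45) = 0.5150
  C_12 = −[(-0.40)(0.80) − (-0.10)(-0.15)] = 0.3350
  C_13 = (-0.40)(-0.45) − (0.70)(-0.15) = 0.2850
  C_21 = −[(-0.10)(0.80) − (0.00)(-0.45)] = 0.0800
  C_22 = (0.75)(0.80) − (0.00)(-0.15) = 0.6000
  C_23 = −[(0.75)(-0.45) − (-0.10)(-0.15)] = 0.3525
  C_31 = (-0.10)(-0.10) − (0.00)(0.70) = 0.0100
  C_32 = −[(0.75)(-0.10) − (0.00)(-0.40)] = 0.0750
  C_33 = (0.75)(0.70) − (-0.10)(-0.40) = 0.4850
det(I−A) = Σ_j (I−A)_1j·C_1j = (0.75)(0.5150) + (-0.10)(0.3350) + (0.00)(0.2850) = 0.35275
adj(I−A) = Cᵀ =
  [ 0.5150   0.0800   0.0100]
  [ 0.3350   0.6000   0.0750]
  [ 0.2850   0.3525   0.4850]
(I − A)⁻¹ = adj(I−A) / det(I−A) ≈
  [   1.4600     0.2268     0.0283]
  [   0.9497     1.7009     0.2126]
  [   0.8079     0.9993     1.3749]
Δx = (I − A)⁻¹ Δd with Δd having -75 in the Construction component and 0 elsewhere.
So Δx_2 = L_22 · (-75), where L_22 = adj(I−A)_22 / det(I−A) = 0.6000 / 0.35275.
Δx_2 = 0.6000 × (-75) / 0.35275 = -45.00 / 0.35275 ≈ -127.57.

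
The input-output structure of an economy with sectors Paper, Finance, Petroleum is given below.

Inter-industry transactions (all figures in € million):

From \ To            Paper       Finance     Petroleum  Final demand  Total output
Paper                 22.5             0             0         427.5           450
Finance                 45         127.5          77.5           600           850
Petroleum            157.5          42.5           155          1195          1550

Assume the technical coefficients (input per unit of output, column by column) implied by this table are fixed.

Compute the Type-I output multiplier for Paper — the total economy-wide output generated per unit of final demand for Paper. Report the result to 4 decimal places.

m_1 = 1.6186

Technical coefficients a_ij = z_ij / X_j:
  a_11 = 22.5/450 = 0.05, a_21 = 45/450 = 0.10, a_31 = 157.5/450 = 0.35
  a_12 = 0/850 = 0.00, a_22 = 127.5/850 = 0.15, a_32 = 42.5/850 = 0.05
  a_13 = 0/1550 = 0.00, a_23 = 77.5/1550 = 0.05, a_33 = 155/1550 = 0.10
I − A =
  [   0.95     0.00     0.00]
  [  -0.10     0.85    -0.05]
  [  -0.35    -0.05     0.90]
Cofactors of I−A, C_ij = (−1)^(i+j)·(minor ij) (rows/columns in the sector order above):
  C_11 = (0.85)(0.90) − (-0.05)(-0.05) = 0.7625
  C_12 = −[(-0.10)(0.90) − (-0.05)(-0.35)] = 0.1075
  C_13 = (-0.10)(-0.05) − (0.85)(-0.35) = 0.3025
  C_21 = −[(0.00)(0.90) − (0.00)(-0.05)] = 0.0000
  C_22 = (0.95)(0.90) − (0.00)(-0.35) = 0.8550
  C_23 = −[(0.95)(-0.05) − (0.00)(-0.35)] = 0.0475
  C_31 = (0.00)(-0.05) − (0.00)(0.85) = 0.0000
  C_32 = −[(0.95)(-0.05) − (0.00)(-0.10)] = 0.0475
  C_33 = (0.95)(0.85) − (0.00)(-0.10) = 0.8075
det(I−A) = Σ_j (I−A)_1j·C_1j = (0.95)(0.7625) + (0.00)(0.1075) + (0.00)(0.3025) = 0.724375
adj(I−A) = Cᵀ =
  [ 0.7625   0.0000   0.0000]
  [ 0.1075   0.8550   0.0475]
  [ 0.3025   0.0475   0.8075]
(I − A)⁻¹ = adj(I−A) / det(I−A) ≈
  [   1.05263     0.00000     0.00000]
  [   0.14840     1.18033     0.06557]
  [   0.41760     0.06557     1.11475]
The output multiplier for sector j is the column-j sum of the Leontief inverse (I − A)⁻¹ = adj(I−A) / det(I−A).
Column 1 of adj(I−A): (0.7625, 0.1075, 0.3025); det(I−A) = 0.724375.
m_1 = (0.7625 + 0.1075 + 0.3025) / 0.724375 = 1.1725 / 0.724375 ≈ 1.6186.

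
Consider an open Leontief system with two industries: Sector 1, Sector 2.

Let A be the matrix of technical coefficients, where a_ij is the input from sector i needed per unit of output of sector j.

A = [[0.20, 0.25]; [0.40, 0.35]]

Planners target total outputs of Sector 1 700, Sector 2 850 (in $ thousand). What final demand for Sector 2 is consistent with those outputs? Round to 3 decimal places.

d_2 = 272.500

I − A =
  [   0.80    -0.25]
  [  -0.40     0.65]
d = (I − A) x:
  d_1 = (+0.80)·700 + (-0.25)·850 = 347.500
  d_2 = (-0.40)·700 + (+0.65)·850 = 272.500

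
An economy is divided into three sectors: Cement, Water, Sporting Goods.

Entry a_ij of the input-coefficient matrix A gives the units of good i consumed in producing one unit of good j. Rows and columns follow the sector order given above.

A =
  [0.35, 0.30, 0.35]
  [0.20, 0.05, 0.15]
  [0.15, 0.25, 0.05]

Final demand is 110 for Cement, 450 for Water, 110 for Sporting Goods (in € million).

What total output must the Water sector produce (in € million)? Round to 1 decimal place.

x_2 = 686.7

I − A =
  [   0.65    -0.30    -0.35]
  [  -0.20     0.95    -0.15]
  [  -0.15    -0.25     0.95]
Cofactors of I−A, C_ij = (−1)^(i+j)·(minor ij) (rows/columns in the sector order above):
  C_11 = (0.95)(0.95) − (-0.15)(-0.25) = 0.8650
  C_12 = −[(-0.20)(0.95) − (-0.15)(-0.15)] = 0.2125
  C_13 = (-0.20)(-0.25) − (0.95)(-0.15) = 0.1925
  C_21 = −[(-0.30)(0.95) − (-0.35)(-0.25)] = 0.3725
  C_22 = (0.65)(0.95) − (-0.35)(-0.15) = 0.5650
  C_23 = −[(0.65)(-0.25) − (-0.30)(-0.15)] = 0.2075
  C_31 = (-0.30)(-0.15) − (-0.35)(0.95) = 0.3775
  C_32 = −[(0.65)(-0.15) − (-0.35)(-0.20)] = 0.1675
  C_33 = (0.65)(0.95) − (-0.30)(-0.20) = 0.5575
det(I−A) = Σ_j (I−A)_1j·C_1j = (0.65)(0.8650) + (-0.30)(0.2125) + (-0.35)(0.1925) = 0.431125
adj(I−A) = Cᵀ =
  [ 0.8650   0.3725   0.3775]
  [ 0.2125   0.5650   0.1675]
  [ 0.1925   0.2075   0.5575]
(I − A)⁻¹ = adj(I−A) / det(I−A) ≈
  [   2.0064     0.8640     0.8756]
  [   0.4929     1.3105     0.3885]
  [   0.4465     0.4813     1.2931]
x = (I − A)⁻¹ d = adj(I−A)·d / det(I−A), with det(I−A) = 0.431125:
  x_1 = (0.8650·110 + 0.3725·450 + 0.3775·110) / 0.431125 = 304.30 / 0.431125 ≈ 705.8
  x_2 = (0.2125·110 + 0.5650·450 + 0.1675·110) / 0.431125 = 296.05 / 0.431125 ≈ 686.7
  x_3 = (0.1925·110 + 0.2075·450 + 0.5575·110) / 0.431125 = 175.875 / 0.431125 ≈ 407.9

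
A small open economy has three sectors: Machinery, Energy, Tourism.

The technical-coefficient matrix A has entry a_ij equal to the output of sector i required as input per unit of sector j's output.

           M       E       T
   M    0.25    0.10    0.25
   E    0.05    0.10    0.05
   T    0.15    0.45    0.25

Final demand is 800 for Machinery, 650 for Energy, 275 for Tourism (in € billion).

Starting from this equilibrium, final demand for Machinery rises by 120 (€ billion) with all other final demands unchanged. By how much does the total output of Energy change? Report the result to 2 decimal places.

Δx_E = 12.12

I − A =
  [   0.75    -0.10    -0.25]
  [  -0.05     0.90    -0.05]
  [  -0.15    -0.45     0.75]
Cofactors of I−A, C_ij = (−1)^(i+j)·(minor ij) (rows/columns in the sector order above):
  C_11 = (0.90)(0.75) − (-0.05)(-0.45) = 0.6525
  C_12 = −[(-0.05)(0.75) − (-0.05)(-0.15)] = 0.0450
  C_13 = (-0.05)(-0.45) − (0.90)(-0.15) = 0.1575
  C_21 = −[(-0.10)(0.75) − (-0.25)(-0.45)] = 0.1875
  C_22 = (0.75)(0.75) − (-0.25)(-0.15) = 0.5250
  C_23 = −[(0.75)(-0.45) − (-0.10)(-0.15)] = 0.3525
  C_31 = (-0.10)(-0.05) − (-0.25)(0.90) = 0.2300
  C_32 = −[(0.75)(-0.05) − (-0.25)(-0.05)] = 0.0500
  C_33 = (0.75)(0.90) − (-0.10)(-0.05) = 0.6700
det(I−A) = Σ_j (I−A)_1j·C_1j = (0.75)(0.6525) + (-0.10)(0.0450) + (-0.25)(0.1575) = 0.4455
adj(I−A) = Cᵀ =
  [ 0.6525   0.1875   0.2300]
  [ 0.0450   0.5250   0.0500]
  [ 0.1575   0.3525   0.6700]
(I − A)⁻¹ = adj(I−A) / det(I−A) ≈
  [   1.4646     0.4209     0.5163]
  [   0.1010     1.1785     0.1122]
  [   0.3535     0.7912     1.5039]
Δx = (I − A)⁻¹ Δd with Δd having +120 in the Machinery component and 0 elsewhere.
So Δx_E = L_EM · (+120), where L_EM = adj(I−A)_EM / det(I−A) = 0.0450 / 0.4455.
Δx_E = 0.0450 × (+120) / 0.4455 = 5.40 / 0.4455 ≈ 12.12.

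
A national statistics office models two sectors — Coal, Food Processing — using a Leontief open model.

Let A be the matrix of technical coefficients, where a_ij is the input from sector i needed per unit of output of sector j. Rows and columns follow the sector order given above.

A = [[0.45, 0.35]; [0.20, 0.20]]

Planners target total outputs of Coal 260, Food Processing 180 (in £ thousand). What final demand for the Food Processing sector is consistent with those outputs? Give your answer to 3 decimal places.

I − A =
  [   0.55    -0.35]
  [  -0.20     0.80]
d = (I − A) x:
  d_1 = (+0.55)·260 + (-0.35)·180 = 80.000
  d_2 = (-0.20)·260 + (+0.80)·180 = 92.000

d_2 = 92.000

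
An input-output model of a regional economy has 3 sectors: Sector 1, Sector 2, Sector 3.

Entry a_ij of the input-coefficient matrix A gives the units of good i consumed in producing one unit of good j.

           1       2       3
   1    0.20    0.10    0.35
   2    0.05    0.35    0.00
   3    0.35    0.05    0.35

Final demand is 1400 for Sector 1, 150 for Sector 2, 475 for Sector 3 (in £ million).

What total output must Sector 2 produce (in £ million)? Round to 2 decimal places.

I − A =
  [   0.80    -0.10    -0.35]
  [  -0.05     0.65     0.00]
  [  -0.35    -0.05     0.65]
Cofactors of I−A, C_ij = (−1)^(i+j)·(minor ij) (rows/columns in the sector order above):
  C_11 = (0.65)(0.65) − (0.00)(-0.05) = 0.4225
  C_12 = −[(-0.05)(0.65) − (0.00)(-0.35)] = 0.0325
  C_13 = (-0.05)(-0.05) − (0.65)(-0.35) = 0.2300
  C_21 = −[(-0.10)(0.65) − (-0.35)(-0.05)] = 0.0825
  C_22 = (0.80)(0.65) − (-0.35)(-0.35) = 0.3975
  C_23 = −[(0.80)(-0.05) − (-0.10)(-0.35)] = 0.0750
  C_31 = (-0.10)(0.00) − (-0.35)(0.65) = 0.2275
  C_32 = −[(0.80)(0.00) − (-0.35)(-0.05)] = 0.0175
  C_33 = (0.80)(0.65) − (-0.10)(-0.05) = 0.5150
det(I−A) = Σ_j (I−A)_1j·C_1j = (0.80)(0.4225) + (-0.10)(0.0325) + (-0.35)(0.2300) = 0.25425
adj(I−A) = Cᵀ =
  [ 0.4225   0.0825   0.2275]
  [ 0.0325   0.3975   0.0175]
  [ 0.2300   0.0750   0.5150]
(I − A)⁻¹ = adj(I−A) / det(I−A) ≈
  [   1.6618     0.3245     0.8948]
  [   0.1278     1.5634     0.0688]
  [   0.9046     0.2950     2.0256]
x = (I − A)⁻¹ d = adj(I−A)·d / det(I−A), with det(I−A) = 0.25425:
  x_1 = (0.4225·1400 + 0.0825·150 + 0.2275·475) / 0.25425 = 711.9375 / 0.25425 ≈ 2800.15
  x_2 = (0.0325·1400 + 0.3975·150 + 0.0175·475) / 0.25425 = 113.4375 / 0.25425 ≈ 446.17
  x_3 = (0.2300·1400 + 0.0750·150 + 0.5150·475) / 0.25425 = 577.875 / 0.25425 ≈ 2272.86

x_2 = 446.17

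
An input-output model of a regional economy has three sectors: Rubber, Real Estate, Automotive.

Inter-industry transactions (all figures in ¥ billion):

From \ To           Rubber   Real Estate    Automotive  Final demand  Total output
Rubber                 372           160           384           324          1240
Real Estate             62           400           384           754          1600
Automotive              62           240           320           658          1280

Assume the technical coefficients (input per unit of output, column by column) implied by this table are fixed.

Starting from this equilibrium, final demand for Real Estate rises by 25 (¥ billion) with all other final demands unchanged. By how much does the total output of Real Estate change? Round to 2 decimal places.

Technical coefficients a_ij = z_ij / X_j:
  a_11 = 372/1240 = 0.30, a_21 = 62/1240 = 0.05, a_31 = 62/1240 = 0.05
  a_12 = 160/1600 = 0.10, a_22 = 400/1600 = 0.25, a_32 = 240/1600 = 0.15
  a_13 = 384/1280 = 0.30, a_23 = 384/1280 = 0.30, a_33 = 320/1280 = 0.25
I − A =
  [   0.70    -0.10    -0.30]
  [  -0.05     0.75    -0.30]
  [  -0.05    -0.15     0.75]
Cofactors of I−A, C_ij = (−1)^(i+j)·(minor ij) (rows/columns in the sector order above):
  C_11 = (0.75)(0.75) − (-0.30)(-0.15) = 0.5175
  C_12 = −[(-0.05)(0.75) − (-0.30)(-0.05)] = 0.0525
  C_13 = (-0.05)(-0.15) − (0.75)(-0.05) = 0.0450
  C_21 = −[(-0.10)(0.75) − (-0.30)(-0.15)] = 0.1200
  C_22 = (0.70)(0.75) − (-0.30)(-0.05) = 0.5100
  C_23 = −[(0.70)(-0.15) − (-0.10)(-0.05)] = 0.1100
  C_31 = (-0.10)(-0.30) − (-0.30)(0.75) = 0.2550
  C_32 = −[(0.70)(-0.30) − (-0.30)(-0.05)] = 0.2250
  C_33 = (0.70)(0.75) − (-0.10)(-0.05) = 0.5200
det(I−A) = Σ_j (I−A)_1j·C_1j = (0.70)(0.5175) + (-0.10)(0.0525) + (-0.30)(0.0450) = 0.3435
adj(I−A) = Cᵀ =
  [ 0.5175   0.1200   0.2550]
  [ 0.0525   0.5100   0.2250]
  [ 0.0450   0.1100   0.5200]
(I − A)⁻¹ = adj(I−A) / det(I−A) ≈
  [   1.5066     0.3493     0.7424]
  [   0.1528     1.4847     0.6550]
  [   0.1310     0.3202     1.5138]
Δx = (I − A)⁻¹ Δd with Δd having +25 in the Real Estate component and 0 elsewhere.
So Δx_2 = L_22 · (+25), where L_22 = adj(I−A)_22 / det(I−A) = 0.5100 / 0.3435.
Δx_2 = 0.5100 × (+25) / 0.3435 = 12.75 / 0.3435 ≈ 37.12.

Δx_2 = 37.12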